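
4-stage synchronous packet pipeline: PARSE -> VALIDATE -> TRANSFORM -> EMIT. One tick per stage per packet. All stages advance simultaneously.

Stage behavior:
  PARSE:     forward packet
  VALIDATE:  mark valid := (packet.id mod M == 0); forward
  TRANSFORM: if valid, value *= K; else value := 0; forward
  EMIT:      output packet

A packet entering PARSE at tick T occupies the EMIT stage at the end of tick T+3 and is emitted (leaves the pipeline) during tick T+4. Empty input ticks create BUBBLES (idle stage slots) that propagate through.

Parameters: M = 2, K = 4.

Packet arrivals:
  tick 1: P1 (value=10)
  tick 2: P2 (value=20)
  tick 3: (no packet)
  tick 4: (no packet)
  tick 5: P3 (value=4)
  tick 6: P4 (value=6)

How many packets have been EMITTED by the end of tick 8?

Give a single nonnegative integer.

Tick 1: [PARSE:P1(v=10,ok=F), VALIDATE:-, TRANSFORM:-, EMIT:-] out:-; in:P1
Tick 2: [PARSE:P2(v=20,ok=F), VALIDATE:P1(v=10,ok=F), TRANSFORM:-, EMIT:-] out:-; in:P2
Tick 3: [PARSE:-, VALIDATE:P2(v=20,ok=T), TRANSFORM:P1(v=0,ok=F), EMIT:-] out:-; in:-
Tick 4: [PARSE:-, VALIDATE:-, TRANSFORM:P2(v=80,ok=T), EMIT:P1(v=0,ok=F)] out:-; in:-
Tick 5: [PARSE:P3(v=4,ok=F), VALIDATE:-, TRANSFORM:-, EMIT:P2(v=80,ok=T)] out:P1(v=0); in:P3
Tick 6: [PARSE:P4(v=6,ok=F), VALIDATE:P3(v=4,ok=F), TRANSFORM:-, EMIT:-] out:P2(v=80); in:P4
Tick 7: [PARSE:-, VALIDATE:P4(v=6,ok=T), TRANSFORM:P3(v=0,ok=F), EMIT:-] out:-; in:-
Tick 8: [PARSE:-, VALIDATE:-, TRANSFORM:P4(v=24,ok=T), EMIT:P3(v=0,ok=F)] out:-; in:-
Emitted by tick 8: ['P1', 'P2']

Answer: 2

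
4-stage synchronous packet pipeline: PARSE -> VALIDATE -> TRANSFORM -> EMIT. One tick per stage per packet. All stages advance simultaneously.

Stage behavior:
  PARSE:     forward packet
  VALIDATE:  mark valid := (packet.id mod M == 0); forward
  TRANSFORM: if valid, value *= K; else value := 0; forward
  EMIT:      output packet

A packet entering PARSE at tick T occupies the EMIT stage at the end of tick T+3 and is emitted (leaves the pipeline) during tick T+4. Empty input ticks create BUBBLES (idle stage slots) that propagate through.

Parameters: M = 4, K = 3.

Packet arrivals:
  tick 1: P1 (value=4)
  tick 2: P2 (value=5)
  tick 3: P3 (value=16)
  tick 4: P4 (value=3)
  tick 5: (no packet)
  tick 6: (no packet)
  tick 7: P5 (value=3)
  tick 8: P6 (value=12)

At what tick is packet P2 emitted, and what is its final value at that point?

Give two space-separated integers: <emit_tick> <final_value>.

Answer: 6 0

Derivation:
Tick 1: [PARSE:P1(v=4,ok=F), VALIDATE:-, TRANSFORM:-, EMIT:-] out:-; in:P1
Tick 2: [PARSE:P2(v=5,ok=F), VALIDATE:P1(v=4,ok=F), TRANSFORM:-, EMIT:-] out:-; in:P2
Tick 3: [PARSE:P3(v=16,ok=F), VALIDATE:P2(v=5,ok=F), TRANSFORM:P1(v=0,ok=F), EMIT:-] out:-; in:P3
Tick 4: [PARSE:P4(v=3,ok=F), VALIDATE:P3(v=16,ok=F), TRANSFORM:P2(v=0,ok=F), EMIT:P1(v=0,ok=F)] out:-; in:P4
Tick 5: [PARSE:-, VALIDATE:P4(v=3,ok=T), TRANSFORM:P3(v=0,ok=F), EMIT:P2(v=0,ok=F)] out:P1(v=0); in:-
Tick 6: [PARSE:-, VALIDATE:-, TRANSFORM:P4(v=9,ok=T), EMIT:P3(v=0,ok=F)] out:P2(v=0); in:-
Tick 7: [PARSE:P5(v=3,ok=F), VALIDATE:-, TRANSFORM:-, EMIT:P4(v=9,ok=T)] out:P3(v=0); in:P5
Tick 8: [PARSE:P6(v=12,ok=F), VALIDATE:P5(v=3,ok=F), TRANSFORM:-, EMIT:-] out:P4(v=9); in:P6
Tick 9: [PARSE:-, VALIDATE:P6(v=12,ok=F), TRANSFORM:P5(v=0,ok=F), EMIT:-] out:-; in:-
Tick 10: [PARSE:-, VALIDATE:-, TRANSFORM:P6(v=0,ok=F), EMIT:P5(v=0,ok=F)] out:-; in:-
Tick 11: [PARSE:-, VALIDATE:-, TRANSFORM:-, EMIT:P6(v=0,ok=F)] out:P5(v=0); in:-
Tick 12: [PARSE:-, VALIDATE:-, TRANSFORM:-, EMIT:-] out:P6(v=0); in:-
P2: arrives tick 2, valid=False (id=2, id%4=2), emit tick 6, final value 0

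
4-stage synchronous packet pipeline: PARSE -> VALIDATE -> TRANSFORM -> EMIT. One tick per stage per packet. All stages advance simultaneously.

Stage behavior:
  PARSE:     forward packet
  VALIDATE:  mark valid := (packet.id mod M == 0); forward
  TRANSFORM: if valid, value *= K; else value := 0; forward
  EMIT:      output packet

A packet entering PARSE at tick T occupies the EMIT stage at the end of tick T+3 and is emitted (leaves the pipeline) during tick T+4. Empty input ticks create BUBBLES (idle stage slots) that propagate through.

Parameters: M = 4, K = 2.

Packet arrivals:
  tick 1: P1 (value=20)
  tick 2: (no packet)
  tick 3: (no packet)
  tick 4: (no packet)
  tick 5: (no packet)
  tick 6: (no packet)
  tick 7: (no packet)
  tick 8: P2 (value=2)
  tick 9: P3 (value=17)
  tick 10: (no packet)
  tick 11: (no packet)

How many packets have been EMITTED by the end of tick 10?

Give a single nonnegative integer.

Answer: 1

Derivation:
Tick 1: [PARSE:P1(v=20,ok=F), VALIDATE:-, TRANSFORM:-, EMIT:-] out:-; in:P1
Tick 2: [PARSE:-, VALIDATE:P1(v=20,ok=F), TRANSFORM:-, EMIT:-] out:-; in:-
Tick 3: [PARSE:-, VALIDATE:-, TRANSFORM:P1(v=0,ok=F), EMIT:-] out:-; in:-
Tick 4: [PARSE:-, VALIDATE:-, TRANSFORM:-, EMIT:P1(v=0,ok=F)] out:-; in:-
Tick 5: [PARSE:-, VALIDATE:-, TRANSFORM:-, EMIT:-] out:P1(v=0); in:-
Tick 6: [PARSE:-, VALIDATE:-, TRANSFORM:-, EMIT:-] out:-; in:-
Tick 7: [PARSE:-, VALIDATE:-, TRANSFORM:-, EMIT:-] out:-; in:-
Tick 8: [PARSE:P2(v=2,ok=F), VALIDATE:-, TRANSFORM:-, EMIT:-] out:-; in:P2
Tick 9: [PARSE:P3(v=17,ok=F), VALIDATE:P2(v=2,ok=F), TRANSFORM:-, EMIT:-] out:-; in:P3
Tick 10: [PARSE:-, VALIDATE:P3(v=17,ok=F), TRANSFORM:P2(v=0,ok=F), EMIT:-] out:-; in:-
Emitted by tick 10: ['P1']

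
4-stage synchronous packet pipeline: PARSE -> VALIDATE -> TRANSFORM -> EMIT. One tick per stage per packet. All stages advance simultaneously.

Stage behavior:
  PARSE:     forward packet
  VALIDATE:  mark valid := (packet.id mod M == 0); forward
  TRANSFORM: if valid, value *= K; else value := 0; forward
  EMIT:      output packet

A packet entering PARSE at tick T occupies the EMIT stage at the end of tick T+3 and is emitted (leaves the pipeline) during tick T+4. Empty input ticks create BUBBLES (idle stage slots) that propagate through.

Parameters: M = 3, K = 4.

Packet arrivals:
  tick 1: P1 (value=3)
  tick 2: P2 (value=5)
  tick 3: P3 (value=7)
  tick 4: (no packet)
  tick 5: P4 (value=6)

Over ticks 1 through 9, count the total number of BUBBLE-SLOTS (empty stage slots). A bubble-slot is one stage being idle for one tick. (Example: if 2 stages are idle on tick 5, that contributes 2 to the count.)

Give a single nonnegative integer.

Tick 1: [PARSE:P1(v=3,ok=F), VALIDATE:-, TRANSFORM:-, EMIT:-] out:-; bubbles=3
Tick 2: [PARSE:P2(v=5,ok=F), VALIDATE:P1(v=3,ok=F), TRANSFORM:-, EMIT:-] out:-; bubbles=2
Tick 3: [PARSE:P3(v=7,ok=F), VALIDATE:P2(v=5,ok=F), TRANSFORM:P1(v=0,ok=F), EMIT:-] out:-; bubbles=1
Tick 4: [PARSE:-, VALIDATE:P3(v=7,ok=T), TRANSFORM:P2(v=0,ok=F), EMIT:P1(v=0,ok=F)] out:-; bubbles=1
Tick 5: [PARSE:P4(v=6,ok=F), VALIDATE:-, TRANSFORM:P3(v=28,ok=T), EMIT:P2(v=0,ok=F)] out:P1(v=0); bubbles=1
Tick 6: [PARSE:-, VALIDATE:P4(v=6,ok=F), TRANSFORM:-, EMIT:P3(v=28,ok=T)] out:P2(v=0); bubbles=2
Tick 7: [PARSE:-, VALIDATE:-, TRANSFORM:P4(v=0,ok=F), EMIT:-] out:P3(v=28); bubbles=3
Tick 8: [PARSE:-, VALIDATE:-, TRANSFORM:-, EMIT:P4(v=0,ok=F)] out:-; bubbles=3
Tick 9: [PARSE:-, VALIDATE:-, TRANSFORM:-, EMIT:-] out:P4(v=0); bubbles=4
Total bubble-slots: 20

Answer: 20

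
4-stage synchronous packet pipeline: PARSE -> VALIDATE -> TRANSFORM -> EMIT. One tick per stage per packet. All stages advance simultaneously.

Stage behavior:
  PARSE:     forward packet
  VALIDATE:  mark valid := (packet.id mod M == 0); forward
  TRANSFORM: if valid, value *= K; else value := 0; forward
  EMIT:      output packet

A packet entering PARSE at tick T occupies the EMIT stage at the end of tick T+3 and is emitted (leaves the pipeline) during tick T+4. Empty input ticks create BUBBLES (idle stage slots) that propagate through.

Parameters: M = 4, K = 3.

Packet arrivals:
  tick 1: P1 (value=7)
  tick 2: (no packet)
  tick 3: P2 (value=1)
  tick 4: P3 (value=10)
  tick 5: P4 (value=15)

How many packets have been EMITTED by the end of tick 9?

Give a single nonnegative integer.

Answer: 4

Derivation:
Tick 1: [PARSE:P1(v=7,ok=F), VALIDATE:-, TRANSFORM:-, EMIT:-] out:-; in:P1
Tick 2: [PARSE:-, VALIDATE:P1(v=7,ok=F), TRANSFORM:-, EMIT:-] out:-; in:-
Tick 3: [PARSE:P2(v=1,ok=F), VALIDATE:-, TRANSFORM:P1(v=0,ok=F), EMIT:-] out:-; in:P2
Tick 4: [PARSE:P3(v=10,ok=F), VALIDATE:P2(v=1,ok=F), TRANSFORM:-, EMIT:P1(v=0,ok=F)] out:-; in:P3
Tick 5: [PARSE:P4(v=15,ok=F), VALIDATE:P3(v=10,ok=F), TRANSFORM:P2(v=0,ok=F), EMIT:-] out:P1(v=0); in:P4
Tick 6: [PARSE:-, VALIDATE:P4(v=15,ok=T), TRANSFORM:P3(v=0,ok=F), EMIT:P2(v=0,ok=F)] out:-; in:-
Tick 7: [PARSE:-, VALIDATE:-, TRANSFORM:P4(v=45,ok=T), EMIT:P3(v=0,ok=F)] out:P2(v=0); in:-
Tick 8: [PARSE:-, VALIDATE:-, TRANSFORM:-, EMIT:P4(v=45,ok=T)] out:P3(v=0); in:-
Tick 9: [PARSE:-, VALIDATE:-, TRANSFORM:-, EMIT:-] out:P4(v=45); in:-
Emitted by tick 9: ['P1', 'P2', 'P3', 'P4']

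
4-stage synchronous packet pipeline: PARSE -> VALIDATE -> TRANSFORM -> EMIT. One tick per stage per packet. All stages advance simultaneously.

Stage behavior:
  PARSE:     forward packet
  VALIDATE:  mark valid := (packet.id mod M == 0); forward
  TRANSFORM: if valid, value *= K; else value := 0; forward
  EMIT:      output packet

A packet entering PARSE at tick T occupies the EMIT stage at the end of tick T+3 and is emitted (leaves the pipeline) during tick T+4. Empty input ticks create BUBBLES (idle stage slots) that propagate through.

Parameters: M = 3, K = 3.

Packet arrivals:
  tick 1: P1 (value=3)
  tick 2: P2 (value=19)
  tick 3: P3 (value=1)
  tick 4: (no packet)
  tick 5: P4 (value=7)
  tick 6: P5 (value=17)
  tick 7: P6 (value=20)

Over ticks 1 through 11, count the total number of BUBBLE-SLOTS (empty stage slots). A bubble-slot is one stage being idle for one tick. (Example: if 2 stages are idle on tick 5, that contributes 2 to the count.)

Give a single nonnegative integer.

Answer: 20

Derivation:
Tick 1: [PARSE:P1(v=3,ok=F), VALIDATE:-, TRANSFORM:-, EMIT:-] out:-; bubbles=3
Tick 2: [PARSE:P2(v=19,ok=F), VALIDATE:P1(v=3,ok=F), TRANSFORM:-, EMIT:-] out:-; bubbles=2
Tick 3: [PARSE:P3(v=1,ok=F), VALIDATE:P2(v=19,ok=F), TRANSFORM:P1(v=0,ok=F), EMIT:-] out:-; bubbles=1
Tick 4: [PARSE:-, VALIDATE:P3(v=1,ok=T), TRANSFORM:P2(v=0,ok=F), EMIT:P1(v=0,ok=F)] out:-; bubbles=1
Tick 5: [PARSE:P4(v=7,ok=F), VALIDATE:-, TRANSFORM:P3(v=3,ok=T), EMIT:P2(v=0,ok=F)] out:P1(v=0); bubbles=1
Tick 6: [PARSE:P5(v=17,ok=F), VALIDATE:P4(v=7,ok=F), TRANSFORM:-, EMIT:P3(v=3,ok=T)] out:P2(v=0); bubbles=1
Tick 7: [PARSE:P6(v=20,ok=F), VALIDATE:P5(v=17,ok=F), TRANSFORM:P4(v=0,ok=F), EMIT:-] out:P3(v=3); bubbles=1
Tick 8: [PARSE:-, VALIDATE:P6(v=20,ok=T), TRANSFORM:P5(v=0,ok=F), EMIT:P4(v=0,ok=F)] out:-; bubbles=1
Tick 9: [PARSE:-, VALIDATE:-, TRANSFORM:P6(v=60,ok=T), EMIT:P5(v=0,ok=F)] out:P4(v=0); bubbles=2
Tick 10: [PARSE:-, VALIDATE:-, TRANSFORM:-, EMIT:P6(v=60,ok=T)] out:P5(v=0); bubbles=3
Tick 11: [PARSE:-, VALIDATE:-, TRANSFORM:-, EMIT:-] out:P6(v=60); bubbles=4
Total bubble-slots: 20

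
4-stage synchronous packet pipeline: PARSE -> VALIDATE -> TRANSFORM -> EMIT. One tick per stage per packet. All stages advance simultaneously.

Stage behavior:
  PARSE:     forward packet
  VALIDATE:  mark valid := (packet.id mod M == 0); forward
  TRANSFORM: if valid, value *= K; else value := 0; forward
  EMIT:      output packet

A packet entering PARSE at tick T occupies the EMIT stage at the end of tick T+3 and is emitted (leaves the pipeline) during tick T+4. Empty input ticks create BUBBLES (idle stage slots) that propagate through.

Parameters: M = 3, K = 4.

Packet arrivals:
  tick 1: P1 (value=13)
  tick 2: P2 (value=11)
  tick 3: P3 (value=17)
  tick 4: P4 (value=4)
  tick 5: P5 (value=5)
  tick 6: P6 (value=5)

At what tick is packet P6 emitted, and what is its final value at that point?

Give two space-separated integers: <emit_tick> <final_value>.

Answer: 10 20

Derivation:
Tick 1: [PARSE:P1(v=13,ok=F), VALIDATE:-, TRANSFORM:-, EMIT:-] out:-; in:P1
Tick 2: [PARSE:P2(v=11,ok=F), VALIDATE:P1(v=13,ok=F), TRANSFORM:-, EMIT:-] out:-; in:P2
Tick 3: [PARSE:P3(v=17,ok=F), VALIDATE:P2(v=11,ok=F), TRANSFORM:P1(v=0,ok=F), EMIT:-] out:-; in:P3
Tick 4: [PARSE:P4(v=4,ok=F), VALIDATE:P3(v=17,ok=T), TRANSFORM:P2(v=0,ok=F), EMIT:P1(v=0,ok=F)] out:-; in:P4
Tick 5: [PARSE:P5(v=5,ok=F), VALIDATE:P4(v=4,ok=F), TRANSFORM:P3(v=68,ok=T), EMIT:P2(v=0,ok=F)] out:P1(v=0); in:P5
Tick 6: [PARSE:P6(v=5,ok=F), VALIDATE:P5(v=5,ok=F), TRANSFORM:P4(v=0,ok=F), EMIT:P3(v=68,ok=T)] out:P2(v=0); in:P6
Tick 7: [PARSE:-, VALIDATE:P6(v=5,ok=T), TRANSFORM:P5(v=0,ok=F), EMIT:P4(v=0,ok=F)] out:P3(v=68); in:-
Tick 8: [PARSE:-, VALIDATE:-, TRANSFORM:P6(v=20,ok=T), EMIT:P5(v=0,ok=F)] out:P4(v=0); in:-
Tick 9: [PARSE:-, VALIDATE:-, TRANSFORM:-, EMIT:P6(v=20,ok=T)] out:P5(v=0); in:-
Tick 10: [PARSE:-, VALIDATE:-, TRANSFORM:-, EMIT:-] out:P6(v=20); in:-
P6: arrives tick 6, valid=True (id=6, id%3=0), emit tick 10, final value 20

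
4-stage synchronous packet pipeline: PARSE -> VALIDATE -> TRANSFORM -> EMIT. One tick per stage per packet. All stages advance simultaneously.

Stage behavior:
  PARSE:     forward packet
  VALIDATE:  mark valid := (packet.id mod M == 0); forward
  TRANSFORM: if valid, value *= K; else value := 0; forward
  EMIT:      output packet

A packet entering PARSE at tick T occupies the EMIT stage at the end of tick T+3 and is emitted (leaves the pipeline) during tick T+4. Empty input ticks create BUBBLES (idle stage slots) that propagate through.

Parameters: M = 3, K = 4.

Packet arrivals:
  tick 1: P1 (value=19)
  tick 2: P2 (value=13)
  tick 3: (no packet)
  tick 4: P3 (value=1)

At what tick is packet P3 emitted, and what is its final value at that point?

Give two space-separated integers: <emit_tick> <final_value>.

Tick 1: [PARSE:P1(v=19,ok=F), VALIDATE:-, TRANSFORM:-, EMIT:-] out:-; in:P1
Tick 2: [PARSE:P2(v=13,ok=F), VALIDATE:P1(v=19,ok=F), TRANSFORM:-, EMIT:-] out:-; in:P2
Tick 3: [PARSE:-, VALIDATE:P2(v=13,ok=F), TRANSFORM:P1(v=0,ok=F), EMIT:-] out:-; in:-
Tick 4: [PARSE:P3(v=1,ok=F), VALIDATE:-, TRANSFORM:P2(v=0,ok=F), EMIT:P1(v=0,ok=F)] out:-; in:P3
Tick 5: [PARSE:-, VALIDATE:P3(v=1,ok=T), TRANSFORM:-, EMIT:P2(v=0,ok=F)] out:P1(v=0); in:-
Tick 6: [PARSE:-, VALIDATE:-, TRANSFORM:P3(v=4,ok=T), EMIT:-] out:P2(v=0); in:-
Tick 7: [PARSE:-, VALIDATE:-, TRANSFORM:-, EMIT:P3(v=4,ok=T)] out:-; in:-
Tick 8: [PARSE:-, VALIDATE:-, TRANSFORM:-, EMIT:-] out:P3(v=4); in:-
P3: arrives tick 4, valid=True (id=3, id%3=0), emit tick 8, final value 4

Answer: 8 4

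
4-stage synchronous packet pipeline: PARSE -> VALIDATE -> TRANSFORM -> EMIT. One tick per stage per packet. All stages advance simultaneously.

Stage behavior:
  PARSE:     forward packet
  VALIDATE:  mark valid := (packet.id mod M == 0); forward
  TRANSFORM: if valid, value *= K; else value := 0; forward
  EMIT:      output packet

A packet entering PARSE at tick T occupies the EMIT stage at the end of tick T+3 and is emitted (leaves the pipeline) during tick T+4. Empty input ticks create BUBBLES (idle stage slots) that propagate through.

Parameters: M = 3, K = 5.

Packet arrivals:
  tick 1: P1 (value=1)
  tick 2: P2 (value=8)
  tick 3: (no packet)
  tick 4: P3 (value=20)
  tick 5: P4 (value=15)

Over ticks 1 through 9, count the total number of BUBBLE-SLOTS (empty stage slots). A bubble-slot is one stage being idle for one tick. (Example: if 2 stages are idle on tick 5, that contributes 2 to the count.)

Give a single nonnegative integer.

Answer: 20

Derivation:
Tick 1: [PARSE:P1(v=1,ok=F), VALIDATE:-, TRANSFORM:-, EMIT:-] out:-; bubbles=3
Tick 2: [PARSE:P2(v=8,ok=F), VALIDATE:P1(v=1,ok=F), TRANSFORM:-, EMIT:-] out:-; bubbles=2
Tick 3: [PARSE:-, VALIDATE:P2(v=8,ok=F), TRANSFORM:P1(v=0,ok=F), EMIT:-] out:-; bubbles=2
Tick 4: [PARSE:P3(v=20,ok=F), VALIDATE:-, TRANSFORM:P2(v=0,ok=F), EMIT:P1(v=0,ok=F)] out:-; bubbles=1
Tick 5: [PARSE:P4(v=15,ok=F), VALIDATE:P3(v=20,ok=T), TRANSFORM:-, EMIT:P2(v=0,ok=F)] out:P1(v=0); bubbles=1
Tick 6: [PARSE:-, VALIDATE:P4(v=15,ok=F), TRANSFORM:P3(v=100,ok=T), EMIT:-] out:P2(v=0); bubbles=2
Tick 7: [PARSE:-, VALIDATE:-, TRANSFORM:P4(v=0,ok=F), EMIT:P3(v=100,ok=T)] out:-; bubbles=2
Tick 8: [PARSE:-, VALIDATE:-, TRANSFORM:-, EMIT:P4(v=0,ok=F)] out:P3(v=100); bubbles=3
Tick 9: [PARSE:-, VALIDATE:-, TRANSFORM:-, EMIT:-] out:P4(v=0); bubbles=4
Total bubble-slots: 20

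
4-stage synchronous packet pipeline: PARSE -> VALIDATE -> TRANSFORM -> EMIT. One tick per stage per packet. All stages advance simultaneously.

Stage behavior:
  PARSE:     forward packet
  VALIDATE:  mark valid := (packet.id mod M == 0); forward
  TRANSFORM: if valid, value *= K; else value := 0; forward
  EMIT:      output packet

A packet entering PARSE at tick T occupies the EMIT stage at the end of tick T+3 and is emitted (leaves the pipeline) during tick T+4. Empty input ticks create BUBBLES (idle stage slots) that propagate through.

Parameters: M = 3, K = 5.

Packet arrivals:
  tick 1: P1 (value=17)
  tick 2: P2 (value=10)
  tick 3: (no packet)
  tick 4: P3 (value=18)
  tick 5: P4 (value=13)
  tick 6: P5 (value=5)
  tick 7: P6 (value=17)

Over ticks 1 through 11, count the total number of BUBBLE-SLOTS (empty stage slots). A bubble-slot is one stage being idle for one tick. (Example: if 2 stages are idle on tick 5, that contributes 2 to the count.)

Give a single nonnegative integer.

Tick 1: [PARSE:P1(v=17,ok=F), VALIDATE:-, TRANSFORM:-, EMIT:-] out:-; bubbles=3
Tick 2: [PARSE:P2(v=10,ok=F), VALIDATE:P1(v=17,ok=F), TRANSFORM:-, EMIT:-] out:-; bubbles=2
Tick 3: [PARSE:-, VALIDATE:P2(v=10,ok=F), TRANSFORM:P1(v=0,ok=F), EMIT:-] out:-; bubbles=2
Tick 4: [PARSE:P3(v=18,ok=F), VALIDATE:-, TRANSFORM:P2(v=0,ok=F), EMIT:P1(v=0,ok=F)] out:-; bubbles=1
Tick 5: [PARSE:P4(v=13,ok=F), VALIDATE:P3(v=18,ok=T), TRANSFORM:-, EMIT:P2(v=0,ok=F)] out:P1(v=0); bubbles=1
Tick 6: [PARSE:P5(v=5,ok=F), VALIDATE:P4(v=13,ok=F), TRANSFORM:P3(v=90,ok=T), EMIT:-] out:P2(v=0); bubbles=1
Tick 7: [PARSE:P6(v=17,ok=F), VALIDATE:P5(v=5,ok=F), TRANSFORM:P4(v=0,ok=F), EMIT:P3(v=90,ok=T)] out:-; bubbles=0
Tick 8: [PARSE:-, VALIDATE:P6(v=17,ok=T), TRANSFORM:P5(v=0,ok=F), EMIT:P4(v=0,ok=F)] out:P3(v=90); bubbles=1
Tick 9: [PARSE:-, VALIDATE:-, TRANSFORM:P6(v=85,ok=T), EMIT:P5(v=0,ok=F)] out:P4(v=0); bubbles=2
Tick 10: [PARSE:-, VALIDATE:-, TRANSFORM:-, EMIT:P6(v=85,ok=T)] out:P5(v=0); bubbles=3
Tick 11: [PARSE:-, VALIDATE:-, TRANSFORM:-, EMIT:-] out:P6(v=85); bubbles=4
Total bubble-slots: 20

Answer: 20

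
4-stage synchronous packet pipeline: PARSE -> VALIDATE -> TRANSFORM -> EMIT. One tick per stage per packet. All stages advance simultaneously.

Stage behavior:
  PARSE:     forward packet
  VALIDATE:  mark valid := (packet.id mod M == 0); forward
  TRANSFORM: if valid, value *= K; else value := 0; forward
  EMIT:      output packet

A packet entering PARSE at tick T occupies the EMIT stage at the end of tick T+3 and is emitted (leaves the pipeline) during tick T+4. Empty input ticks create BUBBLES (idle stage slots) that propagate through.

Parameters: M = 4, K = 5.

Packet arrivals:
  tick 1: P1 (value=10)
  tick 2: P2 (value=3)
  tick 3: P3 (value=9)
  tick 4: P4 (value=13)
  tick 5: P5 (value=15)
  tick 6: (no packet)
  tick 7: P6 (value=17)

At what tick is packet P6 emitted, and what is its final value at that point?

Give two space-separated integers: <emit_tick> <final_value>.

Tick 1: [PARSE:P1(v=10,ok=F), VALIDATE:-, TRANSFORM:-, EMIT:-] out:-; in:P1
Tick 2: [PARSE:P2(v=3,ok=F), VALIDATE:P1(v=10,ok=F), TRANSFORM:-, EMIT:-] out:-; in:P2
Tick 3: [PARSE:P3(v=9,ok=F), VALIDATE:P2(v=3,ok=F), TRANSFORM:P1(v=0,ok=F), EMIT:-] out:-; in:P3
Tick 4: [PARSE:P4(v=13,ok=F), VALIDATE:P3(v=9,ok=F), TRANSFORM:P2(v=0,ok=F), EMIT:P1(v=0,ok=F)] out:-; in:P4
Tick 5: [PARSE:P5(v=15,ok=F), VALIDATE:P4(v=13,ok=T), TRANSFORM:P3(v=0,ok=F), EMIT:P2(v=0,ok=F)] out:P1(v=0); in:P5
Tick 6: [PARSE:-, VALIDATE:P5(v=15,ok=F), TRANSFORM:P4(v=65,ok=T), EMIT:P3(v=0,ok=F)] out:P2(v=0); in:-
Tick 7: [PARSE:P6(v=17,ok=F), VALIDATE:-, TRANSFORM:P5(v=0,ok=F), EMIT:P4(v=65,ok=T)] out:P3(v=0); in:P6
Tick 8: [PARSE:-, VALIDATE:P6(v=17,ok=F), TRANSFORM:-, EMIT:P5(v=0,ok=F)] out:P4(v=65); in:-
Tick 9: [PARSE:-, VALIDATE:-, TRANSFORM:P6(v=0,ok=F), EMIT:-] out:P5(v=0); in:-
Tick 10: [PARSE:-, VALIDATE:-, TRANSFORM:-, EMIT:P6(v=0,ok=F)] out:-; in:-
Tick 11: [PARSE:-, VALIDATE:-, TRANSFORM:-, EMIT:-] out:P6(v=0); in:-
P6: arrives tick 7, valid=False (id=6, id%4=2), emit tick 11, final value 0

Answer: 11 0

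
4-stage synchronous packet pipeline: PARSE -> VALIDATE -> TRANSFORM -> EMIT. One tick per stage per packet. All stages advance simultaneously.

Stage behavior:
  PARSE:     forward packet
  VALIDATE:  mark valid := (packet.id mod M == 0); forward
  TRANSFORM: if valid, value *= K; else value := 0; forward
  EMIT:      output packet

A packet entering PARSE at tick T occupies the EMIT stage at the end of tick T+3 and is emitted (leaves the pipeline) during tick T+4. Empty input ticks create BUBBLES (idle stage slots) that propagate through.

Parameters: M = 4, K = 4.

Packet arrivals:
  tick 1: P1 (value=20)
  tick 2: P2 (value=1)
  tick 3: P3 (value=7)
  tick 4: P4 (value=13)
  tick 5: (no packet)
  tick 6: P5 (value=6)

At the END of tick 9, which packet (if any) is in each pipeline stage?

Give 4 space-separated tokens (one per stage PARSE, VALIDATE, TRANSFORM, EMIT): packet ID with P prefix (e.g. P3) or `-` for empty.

Answer: - - - P5

Derivation:
Tick 1: [PARSE:P1(v=20,ok=F), VALIDATE:-, TRANSFORM:-, EMIT:-] out:-; in:P1
Tick 2: [PARSE:P2(v=1,ok=F), VALIDATE:P1(v=20,ok=F), TRANSFORM:-, EMIT:-] out:-; in:P2
Tick 3: [PARSE:P3(v=7,ok=F), VALIDATE:P2(v=1,ok=F), TRANSFORM:P1(v=0,ok=F), EMIT:-] out:-; in:P3
Tick 4: [PARSE:P4(v=13,ok=F), VALIDATE:P3(v=7,ok=F), TRANSFORM:P2(v=0,ok=F), EMIT:P1(v=0,ok=F)] out:-; in:P4
Tick 5: [PARSE:-, VALIDATE:P4(v=13,ok=T), TRANSFORM:P3(v=0,ok=F), EMIT:P2(v=0,ok=F)] out:P1(v=0); in:-
Tick 6: [PARSE:P5(v=6,ok=F), VALIDATE:-, TRANSFORM:P4(v=52,ok=T), EMIT:P3(v=0,ok=F)] out:P2(v=0); in:P5
Tick 7: [PARSE:-, VALIDATE:P5(v=6,ok=F), TRANSFORM:-, EMIT:P4(v=52,ok=T)] out:P3(v=0); in:-
Tick 8: [PARSE:-, VALIDATE:-, TRANSFORM:P5(v=0,ok=F), EMIT:-] out:P4(v=52); in:-
Tick 9: [PARSE:-, VALIDATE:-, TRANSFORM:-, EMIT:P5(v=0,ok=F)] out:-; in:-
At end of tick 9: ['-', '-', '-', 'P5']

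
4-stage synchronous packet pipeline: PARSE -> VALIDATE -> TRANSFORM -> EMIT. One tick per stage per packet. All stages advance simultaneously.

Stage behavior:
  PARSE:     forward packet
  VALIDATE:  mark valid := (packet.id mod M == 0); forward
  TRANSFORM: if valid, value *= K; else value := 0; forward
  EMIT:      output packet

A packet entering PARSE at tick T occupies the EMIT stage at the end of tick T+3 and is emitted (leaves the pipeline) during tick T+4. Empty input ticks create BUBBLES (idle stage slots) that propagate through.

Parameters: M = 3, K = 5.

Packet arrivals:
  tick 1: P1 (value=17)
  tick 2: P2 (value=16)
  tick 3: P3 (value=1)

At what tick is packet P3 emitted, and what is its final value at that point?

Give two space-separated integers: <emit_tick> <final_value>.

Answer: 7 5

Derivation:
Tick 1: [PARSE:P1(v=17,ok=F), VALIDATE:-, TRANSFORM:-, EMIT:-] out:-; in:P1
Tick 2: [PARSE:P2(v=16,ok=F), VALIDATE:P1(v=17,ok=F), TRANSFORM:-, EMIT:-] out:-; in:P2
Tick 3: [PARSE:P3(v=1,ok=F), VALIDATE:P2(v=16,ok=F), TRANSFORM:P1(v=0,ok=F), EMIT:-] out:-; in:P3
Tick 4: [PARSE:-, VALIDATE:P3(v=1,ok=T), TRANSFORM:P2(v=0,ok=F), EMIT:P1(v=0,ok=F)] out:-; in:-
Tick 5: [PARSE:-, VALIDATE:-, TRANSFORM:P3(v=5,ok=T), EMIT:P2(v=0,ok=F)] out:P1(v=0); in:-
Tick 6: [PARSE:-, VALIDATE:-, TRANSFORM:-, EMIT:P3(v=5,ok=T)] out:P2(v=0); in:-
Tick 7: [PARSE:-, VALIDATE:-, TRANSFORM:-, EMIT:-] out:P3(v=5); in:-
P3: arrives tick 3, valid=True (id=3, id%3=0), emit tick 7, final value 5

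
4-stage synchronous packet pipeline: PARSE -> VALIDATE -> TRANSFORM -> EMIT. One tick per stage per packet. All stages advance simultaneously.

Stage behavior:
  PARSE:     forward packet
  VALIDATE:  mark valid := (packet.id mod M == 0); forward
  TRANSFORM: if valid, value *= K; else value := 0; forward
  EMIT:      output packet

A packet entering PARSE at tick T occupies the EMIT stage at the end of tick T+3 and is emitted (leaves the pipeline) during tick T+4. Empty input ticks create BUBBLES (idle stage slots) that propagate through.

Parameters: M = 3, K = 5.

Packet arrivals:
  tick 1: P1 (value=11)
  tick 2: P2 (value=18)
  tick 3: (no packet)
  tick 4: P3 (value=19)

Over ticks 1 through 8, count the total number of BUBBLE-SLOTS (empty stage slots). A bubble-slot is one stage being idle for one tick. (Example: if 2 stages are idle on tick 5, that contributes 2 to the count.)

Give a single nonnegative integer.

Answer: 20

Derivation:
Tick 1: [PARSE:P1(v=11,ok=F), VALIDATE:-, TRANSFORM:-, EMIT:-] out:-; bubbles=3
Tick 2: [PARSE:P2(v=18,ok=F), VALIDATE:P1(v=11,ok=F), TRANSFORM:-, EMIT:-] out:-; bubbles=2
Tick 3: [PARSE:-, VALIDATE:P2(v=18,ok=F), TRANSFORM:P1(v=0,ok=F), EMIT:-] out:-; bubbles=2
Tick 4: [PARSE:P3(v=19,ok=F), VALIDATE:-, TRANSFORM:P2(v=0,ok=F), EMIT:P1(v=0,ok=F)] out:-; bubbles=1
Tick 5: [PARSE:-, VALIDATE:P3(v=19,ok=T), TRANSFORM:-, EMIT:P2(v=0,ok=F)] out:P1(v=0); bubbles=2
Tick 6: [PARSE:-, VALIDATE:-, TRANSFORM:P3(v=95,ok=T), EMIT:-] out:P2(v=0); bubbles=3
Tick 7: [PARSE:-, VALIDATE:-, TRANSFORM:-, EMIT:P3(v=95,ok=T)] out:-; bubbles=3
Tick 8: [PARSE:-, VALIDATE:-, TRANSFORM:-, EMIT:-] out:P3(v=95); bubbles=4
Total bubble-slots: 20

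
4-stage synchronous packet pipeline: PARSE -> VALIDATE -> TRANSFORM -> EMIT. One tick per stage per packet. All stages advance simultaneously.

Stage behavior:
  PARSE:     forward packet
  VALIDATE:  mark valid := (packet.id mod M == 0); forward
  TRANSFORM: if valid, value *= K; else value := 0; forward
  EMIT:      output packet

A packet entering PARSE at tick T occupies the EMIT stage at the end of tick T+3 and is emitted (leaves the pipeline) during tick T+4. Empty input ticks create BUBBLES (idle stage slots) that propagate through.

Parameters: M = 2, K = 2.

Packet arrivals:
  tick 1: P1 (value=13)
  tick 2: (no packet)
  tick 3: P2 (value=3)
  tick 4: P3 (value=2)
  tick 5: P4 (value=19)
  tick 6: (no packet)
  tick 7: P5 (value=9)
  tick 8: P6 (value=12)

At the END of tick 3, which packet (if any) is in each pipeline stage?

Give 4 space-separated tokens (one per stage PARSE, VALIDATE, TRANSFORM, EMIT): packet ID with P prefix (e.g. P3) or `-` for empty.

Answer: P2 - P1 -

Derivation:
Tick 1: [PARSE:P1(v=13,ok=F), VALIDATE:-, TRANSFORM:-, EMIT:-] out:-; in:P1
Tick 2: [PARSE:-, VALIDATE:P1(v=13,ok=F), TRANSFORM:-, EMIT:-] out:-; in:-
Tick 3: [PARSE:P2(v=3,ok=F), VALIDATE:-, TRANSFORM:P1(v=0,ok=F), EMIT:-] out:-; in:P2
At end of tick 3: ['P2', '-', 'P1', '-']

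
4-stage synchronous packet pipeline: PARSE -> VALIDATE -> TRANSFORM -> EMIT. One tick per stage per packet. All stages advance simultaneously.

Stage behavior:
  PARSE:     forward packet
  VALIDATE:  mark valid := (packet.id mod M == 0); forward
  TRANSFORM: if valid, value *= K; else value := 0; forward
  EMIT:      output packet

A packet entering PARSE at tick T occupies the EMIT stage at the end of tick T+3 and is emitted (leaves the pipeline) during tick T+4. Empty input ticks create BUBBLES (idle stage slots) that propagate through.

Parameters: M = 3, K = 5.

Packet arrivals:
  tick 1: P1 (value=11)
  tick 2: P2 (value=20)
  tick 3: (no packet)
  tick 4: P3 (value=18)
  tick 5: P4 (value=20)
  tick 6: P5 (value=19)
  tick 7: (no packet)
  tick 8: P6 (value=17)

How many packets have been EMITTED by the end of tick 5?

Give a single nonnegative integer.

Answer: 1

Derivation:
Tick 1: [PARSE:P1(v=11,ok=F), VALIDATE:-, TRANSFORM:-, EMIT:-] out:-; in:P1
Tick 2: [PARSE:P2(v=20,ok=F), VALIDATE:P1(v=11,ok=F), TRANSFORM:-, EMIT:-] out:-; in:P2
Tick 3: [PARSE:-, VALIDATE:P2(v=20,ok=F), TRANSFORM:P1(v=0,ok=F), EMIT:-] out:-; in:-
Tick 4: [PARSE:P3(v=18,ok=F), VALIDATE:-, TRANSFORM:P2(v=0,ok=F), EMIT:P1(v=0,ok=F)] out:-; in:P3
Tick 5: [PARSE:P4(v=20,ok=F), VALIDATE:P3(v=18,ok=T), TRANSFORM:-, EMIT:P2(v=0,ok=F)] out:P1(v=0); in:P4
Emitted by tick 5: ['P1']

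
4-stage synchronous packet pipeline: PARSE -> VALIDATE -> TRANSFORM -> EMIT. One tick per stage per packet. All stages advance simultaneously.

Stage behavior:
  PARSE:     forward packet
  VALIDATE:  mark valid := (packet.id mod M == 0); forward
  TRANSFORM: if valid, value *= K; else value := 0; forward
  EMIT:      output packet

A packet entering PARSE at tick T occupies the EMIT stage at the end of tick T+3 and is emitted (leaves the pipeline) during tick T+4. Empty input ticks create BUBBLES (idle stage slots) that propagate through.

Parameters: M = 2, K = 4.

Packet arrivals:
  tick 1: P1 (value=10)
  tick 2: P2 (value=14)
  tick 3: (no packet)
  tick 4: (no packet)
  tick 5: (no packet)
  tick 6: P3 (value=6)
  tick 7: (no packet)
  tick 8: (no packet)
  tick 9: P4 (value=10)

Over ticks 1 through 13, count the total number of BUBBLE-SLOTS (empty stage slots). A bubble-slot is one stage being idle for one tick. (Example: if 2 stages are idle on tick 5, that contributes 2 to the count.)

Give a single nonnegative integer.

Answer: 36

Derivation:
Tick 1: [PARSE:P1(v=10,ok=F), VALIDATE:-, TRANSFORM:-, EMIT:-] out:-; bubbles=3
Tick 2: [PARSE:P2(v=14,ok=F), VALIDATE:P1(v=10,ok=F), TRANSFORM:-, EMIT:-] out:-; bubbles=2
Tick 3: [PARSE:-, VALIDATE:P2(v=14,ok=T), TRANSFORM:P1(v=0,ok=F), EMIT:-] out:-; bubbles=2
Tick 4: [PARSE:-, VALIDATE:-, TRANSFORM:P2(v=56,ok=T), EMIT:P1(v=0,ok=F)] out:-; bubbles=2
Tick 5: [PARSE:-, VALIDATE:-, TRANSFORM:-, EMIT:P2(v=56,ok=T)] out:P1(v=0); bubbles=3
Tick 6: [PARSE:P3(v=6,ok=F), VALIDATE:-, TRANSFORM:-, EMIT:-] out:P2(v=56); bubbles=3
Tick 7: [PARSE:-, VALIDATE:P3(v=6,ok=F), TRANSFORM:-, EMIT:-] out:-; bubbles=3
Tick 8: [PARSE:-, VALIDATE:-, TRANSFORM:P3(v=0,ok=F), EMIT:-] out:-; bubbles=3
Tick 9: [PARSE:P4(v=10,ok=F), VALIDATE:-, TRANSFORM:-, EMIT:P3(v=0,ok=F)] out:-; bubbles=2
Tick 10: [PARSE:-, VALIDATE:P4(v=10,ok=T), TRANSFORM:-, EMIT:-] out:P3(v=0); bubbles=3
Tick 11: [PARSE:-, VALIDATE:-, TRANSFORM:P4(v=40,ok=T), EMIT:-] out:-; bubbles=3
Tick 12: [PARSE:-, VALIDATE:-, TRANSFORM:-, EMIT:P4(v=40,ok=T)] out:-; bubbles=3
Tick 13: [PARSE:-, VALIDATE:-, TRANSFORM:-, EMIT:-] out:P4(v=40); bubbles=4
Total bubble-slots: 36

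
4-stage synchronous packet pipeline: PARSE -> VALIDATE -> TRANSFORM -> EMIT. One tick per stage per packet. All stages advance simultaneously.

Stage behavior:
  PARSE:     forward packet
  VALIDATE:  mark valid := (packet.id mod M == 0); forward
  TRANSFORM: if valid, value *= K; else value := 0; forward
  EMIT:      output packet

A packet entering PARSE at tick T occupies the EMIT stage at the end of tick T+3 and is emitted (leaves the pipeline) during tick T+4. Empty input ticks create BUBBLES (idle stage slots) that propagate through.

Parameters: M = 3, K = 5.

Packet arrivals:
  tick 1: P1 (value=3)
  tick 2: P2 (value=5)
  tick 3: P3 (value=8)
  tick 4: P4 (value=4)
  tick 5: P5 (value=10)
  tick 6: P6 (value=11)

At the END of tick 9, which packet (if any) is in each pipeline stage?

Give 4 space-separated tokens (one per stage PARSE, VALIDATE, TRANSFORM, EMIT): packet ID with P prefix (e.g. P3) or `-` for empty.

Tick 1: [PARSE:P1(v=3,ok=F), VALIDATE:-, TRANSFORM:-, EMIT:-] out:-; in:P1
Tick 2: [PARSE:P2(v=5,ok=F), VALIDATE:P1(v=3,ok=F), TRANSFORM:-, EMIT:-] out:-; in:P2
Tick 3: [PARSE:P3(v=8,ok=F), VALIDATE:P2(v=5,ok=F), TRANSFORM:P1(v=0,ok=F), EMIT:-] out:-; in:P3
Tick 4: [PARSE:P4(v=4,ok=F), VALIDATE:P3(v=8,ok=T), TRANSFORM:P2(v=0,ok=F), EMIT:P1(v=0,ok=F)] out:-; in:P4
Tick 5: [PARSE:P5(v=10,ok=F), VALIDATE:P4(v=4,ok=F), TRANSFORM:P3(v=40,ok=T), EMIT:P2(v=0,ok=F)] out:P1(v=0); in:P5
Tick 6: [PARSE:P6(v=11,ok=F), VALIDATE:P5(v=10,ok=F), TRANSFORM:P4(v=0,ok=F), EMIT:P3(v=40,ok=T)] out:P2(v=0); in:P6
Tick 7: [PARSE:-, VALIDATE:P6(v=11,ok=T), TRANSFORM:P5(v=0,ok=F), EMIT:P4(v=0,ok=F)] out:P3(v=40); in:-
Tick 8: [PARSE:-, VALIDATE:-, TRANSFORM:P6(v=55,ok=T), EMIT:P5(v=0,ok=F)] out:P4(v=0); in:-
Tick 9: [PARSE:-, VALIDATE:-, TRANSFORM:-, EMIT:P6(v=55,ok=T)] out:P5(v=0); in:-
At end of tick 9: ['-', '-', '-', 'P6']

Answer: - - - P6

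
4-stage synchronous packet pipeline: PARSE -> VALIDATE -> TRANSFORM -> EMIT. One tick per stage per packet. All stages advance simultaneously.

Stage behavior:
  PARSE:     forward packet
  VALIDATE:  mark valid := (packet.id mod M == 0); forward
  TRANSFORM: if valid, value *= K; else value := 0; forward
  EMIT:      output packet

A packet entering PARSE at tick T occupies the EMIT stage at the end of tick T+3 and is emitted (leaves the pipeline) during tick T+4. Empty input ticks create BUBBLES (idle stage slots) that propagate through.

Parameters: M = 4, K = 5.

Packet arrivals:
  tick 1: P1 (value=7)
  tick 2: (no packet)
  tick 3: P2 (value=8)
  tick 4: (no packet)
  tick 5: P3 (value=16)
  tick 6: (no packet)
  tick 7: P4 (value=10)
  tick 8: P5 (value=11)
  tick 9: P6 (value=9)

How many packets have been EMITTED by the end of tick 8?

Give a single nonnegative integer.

Tick 1: [PARSE:P1(v=7,ok=F), VALIDATE:-, TRANSFORM:-, EMIT:-] out:-; in:P1
Tick 2: [PARSE:-, VALIDATE:P1(v=7,ok=F), TRANSFORM:-, EMIT:-] out:-; in:-
Tick 3: [PARSE:P2(v=8,ok=F), VALIDATE:-, TRANSFORM:P1(v=0,ok=F), EMIT:-] out:-; in:P2
Tick 4: [PARSE:-, VALIDATE:P2(v=8,ok=F), TRANSFORM:-, EMIT:P1(v=0,ok=F)] out:-; in:-
Tick 5: [PARSE:P3(v=16,ok=F), VALIDATE:-, TRANSFORM:P2(v=0,ok=F), EMIT:-] out:P1(v=0); in:P3
Tick 6: [PARSE:-, VALIDATE:P3(v=16,ok=F), TRANSFORM:-, EMIT:P2(v=0,ok=F)] out:-; in:-
Tick 7: [PARSE:P4(v=10,ok=F), VALIDATE:-, TRANSFORM:P3(v=0,ok=F), EMIT:-] out:P2(v=0); in:P4
Tick 8: [PARSE:P5(v=11,ok=F), VALIDATE:P4(v=10,ok=T), TRANSFORM:-, EMIT:P3(v=0,ok=F)] out:-; in:P5
Emitted by tick 8: ['P1', 'P2']

Answer: 2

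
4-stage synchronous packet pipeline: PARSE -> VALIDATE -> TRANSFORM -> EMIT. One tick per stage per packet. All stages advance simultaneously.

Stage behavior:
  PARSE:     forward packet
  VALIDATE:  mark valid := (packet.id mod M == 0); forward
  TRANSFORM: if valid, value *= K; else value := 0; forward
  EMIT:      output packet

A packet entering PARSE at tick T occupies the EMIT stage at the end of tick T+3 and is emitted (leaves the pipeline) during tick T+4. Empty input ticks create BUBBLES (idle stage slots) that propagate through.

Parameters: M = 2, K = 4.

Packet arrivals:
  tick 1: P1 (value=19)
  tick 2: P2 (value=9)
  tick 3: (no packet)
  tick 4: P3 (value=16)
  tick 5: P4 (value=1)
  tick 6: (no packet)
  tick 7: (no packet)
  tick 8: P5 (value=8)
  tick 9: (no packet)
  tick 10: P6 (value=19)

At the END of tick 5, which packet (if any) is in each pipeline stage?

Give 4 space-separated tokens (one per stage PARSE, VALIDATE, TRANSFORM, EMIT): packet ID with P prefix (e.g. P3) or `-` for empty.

Tick 1: [PARSE:P1(v=19,ok=F), VALIDATE:-, TRANSFORM:-, EMIT:-] out:-; in:P1
Tick 2: [PARSE:P2(v=9,ok=F), VALIDATE:P1(v=19,ok=F), TRANSFORM:-, EMIT:-] out:-; in:P2
Tick 3: [PARSE:-, VALIDATE:P2(v=9,ok=T), TRANSFORM:P1(v=0,ok=F), EMIT:-] out:-; in:-
Tick 4: [PARSE:P3(v=16,ok=F), VALIDATE:-, TRANSFORM:P2(v=36,ok=T), EMIT:P1(v=0,ok=F)] out:-; in:P3
Tick 5: [PARSE:P4(v=1,ok=F), VALIDATE:P3(v=16,ok=F), TRANSFORM:-, EMIT:P2(v=36,ok=T)] out:P1(v=0); in:P4
At end of tick 5: ['P4', 'P3', '-', 'P2']

Answer: P4 P3 - P2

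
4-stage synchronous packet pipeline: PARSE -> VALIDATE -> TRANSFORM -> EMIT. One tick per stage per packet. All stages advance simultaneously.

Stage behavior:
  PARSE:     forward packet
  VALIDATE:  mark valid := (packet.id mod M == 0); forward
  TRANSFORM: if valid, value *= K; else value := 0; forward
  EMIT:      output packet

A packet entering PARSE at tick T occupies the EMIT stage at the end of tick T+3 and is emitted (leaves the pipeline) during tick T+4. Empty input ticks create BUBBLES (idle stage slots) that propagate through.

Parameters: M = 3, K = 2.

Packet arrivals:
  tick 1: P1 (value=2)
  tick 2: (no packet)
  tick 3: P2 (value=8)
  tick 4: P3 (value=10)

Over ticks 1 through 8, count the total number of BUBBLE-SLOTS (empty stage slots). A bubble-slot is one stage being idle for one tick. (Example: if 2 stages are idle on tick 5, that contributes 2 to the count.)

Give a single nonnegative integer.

Tick 1: [PARSE:P1(v=2,ok=F), VALIDATE:-, TRANSFORM:-, EMIT:-] out:-; bubbles=3
Tick 2: [PARSE:-, VALIDATE:P1(v=2,ok=F), TRANSFORM:-, EMIT:-] out:-; bubbles=3
Tick 3: [PARSE:P2(v=8,ok=F), VALIDATE:-, TRANSFORM:P1(v=0,ok=F), EMIT:-] out:-; bubbles=2
Tick 4: [PARSE:P3(v=10,ok=F), VALIDATE:P2(v=8,ok=F), TRANSFORM:-, EMIT:P1(v=0,ok=F)] out:-; bubbles=1
Tick 5: [PARSE:-, VALIDATE:P3(v=10,ok=T), TRANSFORM:P2(v=0,ok=F), EMIT:-] out:P1(v=0); bubbles=2
Tick 6: [PARSE:-, VALIDATE:-, TRANSFORM:P3(v=20,ok=T), EMIT:P2(v=0,ok=F)] out:-; bubbles=2
Tick 7: [PARSE:-, VALIDATE:-, TRANSFORM:-, EMIT:P3(v=20,ok=T)] out:P2(v=0); bubbles=3
Tick 8: [PARSE:-, VALIDATE:-, TRANSFORM:-, EMIT:-] out:P3(v=20); bubbles=4
Total bubble-slots: 20

Answer: 20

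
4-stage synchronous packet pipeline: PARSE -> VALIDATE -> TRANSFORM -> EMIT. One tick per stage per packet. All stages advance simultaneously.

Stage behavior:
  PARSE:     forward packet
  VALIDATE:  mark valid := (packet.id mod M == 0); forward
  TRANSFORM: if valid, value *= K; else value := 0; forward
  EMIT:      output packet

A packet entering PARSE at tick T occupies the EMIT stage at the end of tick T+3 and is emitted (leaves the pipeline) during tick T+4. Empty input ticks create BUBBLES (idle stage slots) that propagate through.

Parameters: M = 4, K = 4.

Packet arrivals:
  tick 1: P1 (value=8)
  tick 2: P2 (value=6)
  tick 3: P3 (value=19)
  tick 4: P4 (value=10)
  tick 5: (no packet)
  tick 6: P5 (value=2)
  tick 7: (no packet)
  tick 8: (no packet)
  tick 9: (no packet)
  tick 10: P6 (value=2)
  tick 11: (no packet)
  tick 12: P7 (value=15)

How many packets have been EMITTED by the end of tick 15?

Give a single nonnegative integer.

Answer: 6

Derivation:
Tick 1: [PARSE:P1(v=8,ok=F), VALIDATE:-, TRANSFORM:-, EMIT:-] out:-; in:P1
Tick 2: [PARSE:P2(v=6,ok=F), VALIDATE:P1(v=8,ok=F), TRANSFORM:-, EMIT:-] out:-; in:P2
Tick 3: [PARSE:P3(v=19,ok=F), VALIDATE:P2(v=6,ok=F), TRANSFORM:P1(v=0,ok=F), EMIT:-] out:-; in:P3
Tick 4: [PARSE:P4(v=10,ok=F), VALIDATE:P3(v=19,ok=F), TRANSFORM:P2(v=0,ok=F), EMIT:P1(v=0,ok=F)] out:-; in:P4
Tick 5: [PARSE:-, VALIDATE:P4(v=10,ok=T), TRANSFORM:P3(v=0,ok=F), EMIT:P2(v=0,ok=F)] out:P1(v=0); in:-
Tick 6: [PARSE:P5(v=2,ok=F), VALIDATE:-, TRANSFORM:P4(v=40,ok=T), EMIT:P3(v=0,ok=F)] out:P2(v=0); in:P5
Tick 7: [PARSE:-, VALIDATE:P5(v=2,ok=F), TRANSFORM:-, EMIT:P4(v=40,ok=T)] out:P3(v=0); in:-
Tick 8: [PARSE:-, VALIDATE:-, TRANSFORM:P5(v=0,ok=F), EMIT:-] out:P4(v=40); in:-
Tick 9: [PARSE:-, VALIDATE:-, TRANSFORM:-, EMIT:P5(v=0,ok=F)] out:-; in:-
Tick 10: [PARSE:P6(v=2,ok=F), VALIDATE:-, TRANSFORM:-, EMIT:-] out:P5(v=0); in:P6
Tick 11: [PARSE:-, VALIDATE:P6(v=2,ok=F), TRANSFORM:-, EMIT:-] out:-; in:-
Tick 12: [PARSE:P7(v=15,ok=F), VALIDATE:-, TRANSFORM:P6(v=0,ok=F), EMIT:-] out:-; in:P7
Tick 13: [PARSE:-, VALIDATE:P7(v=15,ok=F), TRANSFORM:-, EMIT:P6(v=0,ok=F)] out:-; in:-
Tick 14: [PARSE:-, VALIDATE:-, TRANSFORM:P7(v=0,ok=F), EMIT:-] out:P6(v=0); in:-
Tick 15: [PARSE:-, VALIDATE:-, TRANSFORM:-, EMIT:P7(v=0,ok=F)] out:-; in:-
Emitted by tick 15: ['P1', 'P2', 'P3', 'P4', 'P5', 'P6']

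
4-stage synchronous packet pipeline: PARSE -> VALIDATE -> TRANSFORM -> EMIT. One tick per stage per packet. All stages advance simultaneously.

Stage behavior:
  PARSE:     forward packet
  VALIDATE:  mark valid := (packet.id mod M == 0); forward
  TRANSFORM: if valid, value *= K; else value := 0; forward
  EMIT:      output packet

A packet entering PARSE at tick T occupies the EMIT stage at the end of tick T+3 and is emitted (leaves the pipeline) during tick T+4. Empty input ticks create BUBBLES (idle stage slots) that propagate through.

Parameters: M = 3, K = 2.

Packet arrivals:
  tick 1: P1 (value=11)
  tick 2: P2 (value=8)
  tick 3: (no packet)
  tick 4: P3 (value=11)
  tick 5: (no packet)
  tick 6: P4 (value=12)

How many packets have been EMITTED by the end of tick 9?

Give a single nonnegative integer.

Tick 1: [PARSE:P1(v=11,ok=F), VALIDATE:-, TRANSFORM:-, EMIT:-] out:-; in:P1
Tick 2: [PARSE:P2(v=8,ok=F), VALIDATE:P1(v=11,ok=F), TRANSFORM:-, EMIT:-] out:-; in:P2
Tick 3: [PARSE:-, VALIDATE:P2(v=8,ok=F), TRANSFORM:P1(v=0,ok=F), EMIT:-] out:-; in:-
Tick 4: [PARSE:P3(v=11,ok=F), VALIDATE:-, TRANSFORM:P2(v=0,ok=F), EMIT:P1(v=0,ok=F)] out:-; in:P3
Tick 5: [PARSE:-, VALIDATE:P3(v=11,ok=T), TRANSFORM:-, EMIT:P2(v=0,ok=F)] out:P1(v=0); in:-
Tick 6: [PARSE:P4(v=12,ok=F), VALIDATE:-, TRANSFORM:P3(v=22,ok=T), EMIT:-] out:P2(v=0); in:P4
Tick 7: [PARSE:-, VALIDATE:P4(v=12,ok=F), TRANSFORM:-, EMIT:P3(v=22,ok=T)] out:-; in:-
Tick 8: [PARSE:-, VALIDATE:-, TRANSFORM:P4(v=0,ok=F), EMIT:-] out:P3(v=22); in:-
Tick 9: [PARSE:-, VALIDATE:-, TRANSFORM:-, EMIT:P4(v=0,ok=F)] out:-; in:-
Emitted by tick 9: ['P1', 'P2', 'P3']

Answer: 3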